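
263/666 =263/666 = 0.39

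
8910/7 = 1272 +6/7 = 1272.86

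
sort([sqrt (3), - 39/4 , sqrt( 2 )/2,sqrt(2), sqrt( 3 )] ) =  [-39/4, sqrt(2)/2, sqrt( 2),sqrt (3 ), sqrt( 3) ] 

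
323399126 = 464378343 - 140979217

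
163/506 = 163/506=0.32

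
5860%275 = 85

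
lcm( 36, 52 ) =468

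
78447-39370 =39077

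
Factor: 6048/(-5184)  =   - 2^( - 1)*3^(-1)*7^1 = - 7/6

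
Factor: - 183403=  -  11^1  *16673^1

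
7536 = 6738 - -798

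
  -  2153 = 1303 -3456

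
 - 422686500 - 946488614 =-1369175114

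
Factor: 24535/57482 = 2^ ( - 1)*5^1*7^1*41^(- 1) = 35/82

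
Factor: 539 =7^2*11^1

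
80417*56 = 4503352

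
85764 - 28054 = 57710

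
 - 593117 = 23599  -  616716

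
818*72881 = 59616658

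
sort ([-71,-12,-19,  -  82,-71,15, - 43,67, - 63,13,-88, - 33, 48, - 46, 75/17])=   [ - 88, - 82, - 71 ,-71, - 63, - 46,  -  43, - 33,  -  19, - 12, 75/17, 13, 15,  48, 67 ] 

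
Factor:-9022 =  - 2^1*13^1 * 347^1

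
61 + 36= 97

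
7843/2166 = 7843/2166 = 3.62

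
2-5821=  - 5819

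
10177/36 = 10177/36 = 282.69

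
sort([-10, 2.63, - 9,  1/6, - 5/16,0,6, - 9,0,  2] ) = [ - 10, - 9, - 9, - 5/16,0,0, 1/6,2,2.63,6] 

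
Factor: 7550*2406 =18165300 = 2^2*3^1*5^2*151^1 * 401^1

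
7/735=1/105 = 0.01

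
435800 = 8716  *50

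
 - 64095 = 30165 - 94260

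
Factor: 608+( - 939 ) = -331 = - 331^1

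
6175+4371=10546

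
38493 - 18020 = 20473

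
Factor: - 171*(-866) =2^1*3^2*19^1*433^1 = 148086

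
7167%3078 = 1011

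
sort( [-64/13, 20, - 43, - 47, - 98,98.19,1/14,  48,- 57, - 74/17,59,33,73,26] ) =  [ - 98, - 57 , - 47, - 43, - 64/13, - 74/17,1/14,  20, 26,33,48  ,  59, 73 , 98.19]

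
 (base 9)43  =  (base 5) 124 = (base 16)27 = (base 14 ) 2B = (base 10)39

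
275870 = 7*39410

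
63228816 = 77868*812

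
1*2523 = 2523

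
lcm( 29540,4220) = 29540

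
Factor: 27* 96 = 2592=   2^5*3^4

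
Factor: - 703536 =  - 2^4*3^1*14657^1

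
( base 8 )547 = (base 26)DL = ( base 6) 1355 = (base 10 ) 359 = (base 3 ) 111022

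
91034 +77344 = 168378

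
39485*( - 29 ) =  - 1145065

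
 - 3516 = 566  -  4082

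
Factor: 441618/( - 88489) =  - 534/107 = - 2^1 * 3^1*89^1 * 107^(  -  1) 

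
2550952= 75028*34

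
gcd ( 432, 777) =3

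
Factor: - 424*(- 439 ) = 2^3*53^1*439^1 = 186136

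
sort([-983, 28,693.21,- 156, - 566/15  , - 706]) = [ -983, - 706,-156, - 566/15,28,  693.21]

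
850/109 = 850/109 = 7.80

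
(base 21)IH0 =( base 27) ba6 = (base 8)20147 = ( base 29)9p1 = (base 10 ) 8295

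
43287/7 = 43287/7=6183.86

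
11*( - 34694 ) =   -  381634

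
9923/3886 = 2 + 2151/3886 = 2.55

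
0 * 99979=0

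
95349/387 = 31783/129  =  246.38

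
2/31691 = 2/31691 = 0.00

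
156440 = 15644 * 10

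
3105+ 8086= 11191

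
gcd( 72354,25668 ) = 186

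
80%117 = 80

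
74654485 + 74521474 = 149175959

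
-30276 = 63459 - 93735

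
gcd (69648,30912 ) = 48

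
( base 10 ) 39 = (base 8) 47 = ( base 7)54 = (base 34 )15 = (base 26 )1d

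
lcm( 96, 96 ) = 96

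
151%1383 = 151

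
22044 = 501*44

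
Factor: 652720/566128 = 5^1*199^1*863^(-1) = 995/863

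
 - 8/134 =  - 1  +  63/67 =- 0.06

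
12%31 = 12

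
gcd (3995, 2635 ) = 85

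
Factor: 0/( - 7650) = 0 = 0^1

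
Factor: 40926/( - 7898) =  - 3^1*11^( - 1 ) * 19^1 = -  57/11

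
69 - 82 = - 13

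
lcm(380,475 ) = 1900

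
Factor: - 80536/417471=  - 2^3 * 3^( - 1) * 37^( - 1)*3761^( - 1 ) * 10067^1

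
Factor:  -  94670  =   - 2^1*5^1*9467^1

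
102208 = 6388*16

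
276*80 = 22080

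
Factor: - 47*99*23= - 3^2*11^1 *23^1*47^1 = - 107019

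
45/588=15/196 = 0.08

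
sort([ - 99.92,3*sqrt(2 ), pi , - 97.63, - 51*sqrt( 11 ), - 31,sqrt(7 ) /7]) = [ - 51*sqrt(11), - 99.92, - 97.63, -31,  sqrt( 7 )/7,pi, 3*sqrt( 2 ) ] 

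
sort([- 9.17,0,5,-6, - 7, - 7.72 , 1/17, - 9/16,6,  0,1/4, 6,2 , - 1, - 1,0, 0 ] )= [ - 9.17,-7.72 , - 7, - 6 ,-1, - 1, - 9/16, 0, 0,0 , 0,1/17, 1/4,2,5,6,6 ]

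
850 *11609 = 9867650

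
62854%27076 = 8702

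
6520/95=68 + 12/19=68.63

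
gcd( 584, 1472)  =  8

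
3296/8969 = 3296/8969 = 0.37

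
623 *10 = 6230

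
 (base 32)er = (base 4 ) 13123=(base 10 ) 475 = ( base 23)kf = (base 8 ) 733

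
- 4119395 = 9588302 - 13707697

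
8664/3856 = 2 + 119/482 = 2.25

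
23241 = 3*7747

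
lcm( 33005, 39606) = 198030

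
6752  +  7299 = 14051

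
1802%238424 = 1802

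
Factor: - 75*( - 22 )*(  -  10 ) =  - 16500  =  -2^2*3^1*5^3 * 11^1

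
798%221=135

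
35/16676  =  35/16676=0.00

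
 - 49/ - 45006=49/45006 = 0.00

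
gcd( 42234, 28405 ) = 1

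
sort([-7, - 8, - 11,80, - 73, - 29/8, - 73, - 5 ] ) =[ - 73, - 73, - 11 , - 8, - 7 , - 5, - 29/8, 80]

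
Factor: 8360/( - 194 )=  - 4180/97 = - 2^2*5^1*11^1*19^1*97^(  -  1 )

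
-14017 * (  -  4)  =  56068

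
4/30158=2/15079 = 0.00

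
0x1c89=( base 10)7305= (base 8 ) 16211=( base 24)cg9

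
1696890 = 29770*57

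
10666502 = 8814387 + 1852115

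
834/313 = 2 + 208/313  =  2.66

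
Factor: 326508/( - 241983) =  - 2^2*3^( - 1)*13^2*167^(  -  1) = - 676/501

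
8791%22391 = 8791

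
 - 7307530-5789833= - 13097363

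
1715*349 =598535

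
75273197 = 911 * 82627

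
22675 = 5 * 4535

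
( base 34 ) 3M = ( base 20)64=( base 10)124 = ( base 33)3P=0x7c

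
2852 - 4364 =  - 1512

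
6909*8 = 55272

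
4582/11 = 416 + 6/11 = 416.55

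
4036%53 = 8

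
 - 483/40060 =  - 483/40060= - 0.01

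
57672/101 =571 + 1/101=571.01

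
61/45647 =61/45647 = 0.00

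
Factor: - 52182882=-2^1*3^2*73^1 * 151^1*263^1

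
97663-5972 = 91691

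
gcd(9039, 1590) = 3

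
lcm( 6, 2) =6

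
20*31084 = 621680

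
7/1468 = 7/1468 =0.00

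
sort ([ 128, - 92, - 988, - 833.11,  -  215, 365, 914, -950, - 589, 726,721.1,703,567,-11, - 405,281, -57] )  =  [ -988, - 950,  -  833.11, -589, - 405, - 215, - 92, - 57, - 11,128,  281 , 365,567,703,721.1, 726,914 ]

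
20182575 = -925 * (-21819)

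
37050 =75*494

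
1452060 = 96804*15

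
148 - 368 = -220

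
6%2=0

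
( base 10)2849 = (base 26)45F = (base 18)8e5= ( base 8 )5441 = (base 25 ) 4do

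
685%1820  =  685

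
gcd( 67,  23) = 1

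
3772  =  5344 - 1572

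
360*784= 282240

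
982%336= 310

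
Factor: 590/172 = 295/86 = 2^( -1)*5^1*43^( - 1 )*59^1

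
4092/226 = 18 + 12/113= 18.11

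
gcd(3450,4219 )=1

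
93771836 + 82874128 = 176645964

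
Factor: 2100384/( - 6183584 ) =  - 3^3*11^(-1) * 13^1*17^1*1597^ ( - 1) = - 5967/17567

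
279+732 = 1011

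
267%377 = 267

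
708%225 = 33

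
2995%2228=767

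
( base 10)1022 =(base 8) 1776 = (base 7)2660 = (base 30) 142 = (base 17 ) 392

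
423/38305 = 9/815= 0.01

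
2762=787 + 1975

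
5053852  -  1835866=3217986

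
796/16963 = 796/16963 = 0.05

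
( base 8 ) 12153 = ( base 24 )91J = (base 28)6ij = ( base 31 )5DJ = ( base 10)5227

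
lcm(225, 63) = 1575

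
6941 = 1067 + 5874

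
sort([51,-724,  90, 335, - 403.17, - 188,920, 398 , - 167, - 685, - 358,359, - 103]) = [  -  724, -685, - 403.17, - 358, - 188, - 167, - 103, 51, 90,335, 359, 398, 920 ]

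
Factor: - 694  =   - 2^1*347^1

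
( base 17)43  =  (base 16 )47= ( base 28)2f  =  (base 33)25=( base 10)71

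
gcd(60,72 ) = 12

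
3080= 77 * 40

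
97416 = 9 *10824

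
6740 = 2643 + 4097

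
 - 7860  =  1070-8930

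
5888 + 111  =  5999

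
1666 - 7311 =-5645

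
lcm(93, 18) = 558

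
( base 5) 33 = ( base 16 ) 12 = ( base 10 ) 18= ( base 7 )24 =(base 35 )i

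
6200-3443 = 2757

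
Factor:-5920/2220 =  - 2^3 * 3^(-1 ) = - 8/3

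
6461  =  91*71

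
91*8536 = 776776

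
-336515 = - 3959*85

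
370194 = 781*474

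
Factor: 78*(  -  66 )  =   - 2^2*3^2*11^1*13^1= - 5148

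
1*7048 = 7048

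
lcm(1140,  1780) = 101460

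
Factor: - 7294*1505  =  -2^1*5^1*7^2*43^1*521^1  =  - 10977470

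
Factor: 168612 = 2^2*3^1 * 14051^1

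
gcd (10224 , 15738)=6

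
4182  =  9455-5273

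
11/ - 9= -11/9 = - 1.22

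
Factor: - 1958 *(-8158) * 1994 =2^3 *11^1*89^1 * 997^1 * 4079^1 = 31850887816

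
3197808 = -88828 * (- 36 ) 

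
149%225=149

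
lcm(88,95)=8360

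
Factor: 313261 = 13^1*24097^1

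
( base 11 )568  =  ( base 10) 679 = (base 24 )147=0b1010100111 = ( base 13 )403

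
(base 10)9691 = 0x25DB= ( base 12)5737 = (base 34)8d1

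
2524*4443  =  11214132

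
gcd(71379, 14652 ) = 99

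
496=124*4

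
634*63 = 39942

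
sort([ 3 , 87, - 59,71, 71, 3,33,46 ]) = [ -59,  3,3,33,46, 71,71, 87]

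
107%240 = 107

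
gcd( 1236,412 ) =412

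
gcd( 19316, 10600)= 4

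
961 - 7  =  954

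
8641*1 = 8641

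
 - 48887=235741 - 284628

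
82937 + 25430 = 108367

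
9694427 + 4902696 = 14597123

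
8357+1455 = 9812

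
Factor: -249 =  - 3^1*83^1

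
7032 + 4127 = 11159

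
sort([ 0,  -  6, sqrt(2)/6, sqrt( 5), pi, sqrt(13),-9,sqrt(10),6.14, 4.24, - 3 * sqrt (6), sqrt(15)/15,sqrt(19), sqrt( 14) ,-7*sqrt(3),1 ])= [ - 7 * sqrt(3), - 9, - 3 * sqrt( 6),-6, 0, sqrt(2) /6, sqrt( 15) /15 , 1, sqrt(5), pi, sqrt( 10), sqrt(13), sqrt( 14), 4.24,sqrt( 19), 6.14 ] 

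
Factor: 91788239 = 23^1*701^1*5693^1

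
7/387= 7/387  =  0.02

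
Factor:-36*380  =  -13680 = - 2^4*3^2*5^1*19^1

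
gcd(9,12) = 3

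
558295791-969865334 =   -  411569543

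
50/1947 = 50/1947 = 0.03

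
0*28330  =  0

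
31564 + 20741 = 52305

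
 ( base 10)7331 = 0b1110010100011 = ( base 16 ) 1ca3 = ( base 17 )1864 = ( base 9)11045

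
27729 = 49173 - 21444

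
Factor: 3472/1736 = 2^1 =2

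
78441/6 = 13073 + 1/2 = 13073.50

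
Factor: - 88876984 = -2^3*7^2*19^1 *11933^1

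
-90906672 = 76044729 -166951401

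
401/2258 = 401/2258 = 0.18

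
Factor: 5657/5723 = 59^ ( - 1 )*97^( - 1)*5657^1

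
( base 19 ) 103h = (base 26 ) a6h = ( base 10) 6933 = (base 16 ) 1b15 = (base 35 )5n3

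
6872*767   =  5270824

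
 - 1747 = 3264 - 5011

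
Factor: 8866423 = 53^1*173^1*967^1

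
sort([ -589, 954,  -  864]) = [ - 864,  -  589, 954]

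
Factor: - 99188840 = - 2^3*5^1*31^1*41^1*1951^1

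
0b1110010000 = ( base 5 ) 12122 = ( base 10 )912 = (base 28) 14G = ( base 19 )2A0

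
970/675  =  1 + 59/135 = 1.44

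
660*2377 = 1568820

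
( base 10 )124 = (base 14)8c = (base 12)A4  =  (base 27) 4G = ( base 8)174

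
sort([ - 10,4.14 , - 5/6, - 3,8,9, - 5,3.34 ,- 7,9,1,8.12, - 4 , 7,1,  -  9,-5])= [ - 10, - 9,- 7, - 5, -5,-4,-3, - 5/6, 1,1,3.34 , 4.14, 7,8,  8.12, 9,9 ]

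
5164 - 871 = 4293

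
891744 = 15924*56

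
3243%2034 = 1209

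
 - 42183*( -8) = 337464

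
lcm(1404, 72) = 2808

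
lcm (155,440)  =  13640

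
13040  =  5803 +7237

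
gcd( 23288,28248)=8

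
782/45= 17 + 17/45 = 17.38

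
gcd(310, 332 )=2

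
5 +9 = 14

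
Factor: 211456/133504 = 236/149 =2^2*59^1 * 149^( - 1 )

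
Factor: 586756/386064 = 383/252 =2^( - 2 )*3^( - 2 )*7^( - 1)*383^1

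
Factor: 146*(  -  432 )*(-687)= 2^5*3^4*73^1*229^1 = 43330464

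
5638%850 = 538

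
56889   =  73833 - 16944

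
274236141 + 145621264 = 419857405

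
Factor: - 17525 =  - 5^2*701^1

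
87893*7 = 615251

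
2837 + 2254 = 5091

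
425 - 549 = -124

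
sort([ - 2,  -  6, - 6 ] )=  [ - 6, - 6, - 2]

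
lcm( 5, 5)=5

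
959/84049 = 137/12007  =  0.01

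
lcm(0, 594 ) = 0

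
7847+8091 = 15938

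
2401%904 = 593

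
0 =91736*0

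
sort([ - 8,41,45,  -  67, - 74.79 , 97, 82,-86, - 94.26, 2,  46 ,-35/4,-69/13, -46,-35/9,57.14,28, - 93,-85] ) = [ - 94.26, - 93,  -  86,-85,-74.79 , - 67,-46, - 35/4, - 8, - 69/13, - 35/9,2,28 , 41,45,46,  57.14, 82,97] 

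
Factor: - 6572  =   - 2^2 * 31^1 * 53^1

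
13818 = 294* 47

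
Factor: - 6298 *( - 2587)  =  2^1*13^1*47^1 * 67^1* 199^1  =  16292926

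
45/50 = 9/10 = 0.90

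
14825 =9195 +5630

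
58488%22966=12556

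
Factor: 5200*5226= 2^5*3^1*5^2*13^2*67^1 = 27175200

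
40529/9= 4503 + 2/9= 4503.22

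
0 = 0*36636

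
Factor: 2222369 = 43^1*51683^1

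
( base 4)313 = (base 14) 3D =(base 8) 67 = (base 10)55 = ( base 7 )106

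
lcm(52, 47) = 2444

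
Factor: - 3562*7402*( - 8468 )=2^4 * 13^1  *  29^1 * 73^1*137^1*3701^1= 223266644432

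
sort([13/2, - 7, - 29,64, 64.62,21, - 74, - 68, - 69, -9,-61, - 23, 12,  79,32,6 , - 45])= [ - 74 , - 69,-68, - 61, - 45, - 29, - 23 , - 9 ,-7, 6, 13/2,12, 21,  32, 64, 64.62 , 79]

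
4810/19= 4810/19 = 253.16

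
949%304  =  37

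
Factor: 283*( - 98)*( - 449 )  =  2^1*7^2 * 283^1*449^1 = 12452566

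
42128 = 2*21064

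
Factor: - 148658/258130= - 239/415=   -  5^( - 1)*83^( - 1)*239^1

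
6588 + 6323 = 12911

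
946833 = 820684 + 126149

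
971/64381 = 971/64381 = 0.02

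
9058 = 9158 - 100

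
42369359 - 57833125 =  - 15463766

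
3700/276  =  13 + 28/69 = 13.41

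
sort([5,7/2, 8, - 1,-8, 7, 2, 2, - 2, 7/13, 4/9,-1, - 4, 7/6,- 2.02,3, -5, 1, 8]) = [-8, - 5, - 4,-2.02 , - 2, - 1,-1, 4/9, 7/13,  1, 7/6, 2 , 2,  3 , 7/2, 5, 7, 8, 8 ]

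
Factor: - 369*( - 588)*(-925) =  - 2^2 *3^3*5^2*7^2*37^1*41^1 =-200699100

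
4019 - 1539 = 2480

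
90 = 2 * 45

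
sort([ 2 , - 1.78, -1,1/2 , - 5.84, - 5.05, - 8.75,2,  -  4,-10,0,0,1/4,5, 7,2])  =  [ - 10,  -  8.75, - 5.84 , - 5.05, - 4, - 1.78, - 1, 0,0 , 1/4,1/2, 2,  2,2, 5,7 ]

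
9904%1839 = 709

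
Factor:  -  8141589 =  - 3^2 * 17^1*127^1*419^1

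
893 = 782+111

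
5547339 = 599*9261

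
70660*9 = 635940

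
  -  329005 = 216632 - 545637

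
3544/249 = 3544/249 = 14.23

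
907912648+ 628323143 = 1536235791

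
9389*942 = 8844438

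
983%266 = 185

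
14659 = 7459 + 7200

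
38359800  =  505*75960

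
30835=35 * 881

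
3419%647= 184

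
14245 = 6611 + 7634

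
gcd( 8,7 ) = 1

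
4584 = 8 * 573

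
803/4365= 803/4365= 0.18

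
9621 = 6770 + 2851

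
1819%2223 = 1819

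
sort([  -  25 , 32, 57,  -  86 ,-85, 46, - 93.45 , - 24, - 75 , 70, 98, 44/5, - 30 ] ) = [ - 93.45, - 86,  -  85, - 75, - 30, - 25 ,- 24 , 44/5, 32, 46,57,  70, 98]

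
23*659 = 15157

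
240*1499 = 359760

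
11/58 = 11/58  =  0.19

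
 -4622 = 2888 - 7510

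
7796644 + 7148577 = 14945221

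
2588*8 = 20704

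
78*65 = 5070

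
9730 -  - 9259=18989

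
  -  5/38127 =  - 1 + 38122/38127 = -  0.00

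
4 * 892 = 3568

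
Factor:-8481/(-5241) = 2827/1747= 11^1*257^1*1747^ (-1)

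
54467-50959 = 3508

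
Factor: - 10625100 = - 2^2*3^1*5^2*107^1 * 331^1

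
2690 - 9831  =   - 7141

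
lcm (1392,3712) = 11136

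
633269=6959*91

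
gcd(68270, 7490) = 10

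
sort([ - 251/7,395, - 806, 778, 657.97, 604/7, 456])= [ - 806, - 251/7,604/7,395, 456 , 657.97,778 ]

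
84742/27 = 84742/27=3138.59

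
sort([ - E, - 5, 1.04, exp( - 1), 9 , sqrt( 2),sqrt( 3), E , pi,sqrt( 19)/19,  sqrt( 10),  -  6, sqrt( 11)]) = [ - 6, - 5, - E, sqrt(19)/19,  exp( - 1) , 1.04 , sqrt( 2), sqrt(3), E, pi, sqrt(10 ), sqrt( 11), 9] 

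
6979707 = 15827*441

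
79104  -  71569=7535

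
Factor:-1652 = - 2^2*7^1*59^1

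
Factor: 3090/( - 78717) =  - 2^1*5^1*19^( - 1 )*103^1*1381^ ( - 1) = - 1030/26239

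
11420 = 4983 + 6437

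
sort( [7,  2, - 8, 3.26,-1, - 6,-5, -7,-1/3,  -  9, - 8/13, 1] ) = [ - 9 , - 8, - 7, - 6, - 5, - 1, - 8/13, - 1/3 , 1, 2, 3.26, 7]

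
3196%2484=712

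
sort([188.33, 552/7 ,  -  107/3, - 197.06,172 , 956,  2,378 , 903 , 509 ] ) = [  -  197.06,-107/3,2, 552/7,172,  188.33 , 378, 509, 903,  956 ] 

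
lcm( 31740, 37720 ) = 2602680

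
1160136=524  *2214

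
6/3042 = 1/507 = 0.00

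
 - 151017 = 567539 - 718556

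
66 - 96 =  - 30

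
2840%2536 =304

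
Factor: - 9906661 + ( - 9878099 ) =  - 19784760 = - 2^3 * 3^1*5^1*79^1*2087^1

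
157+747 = 904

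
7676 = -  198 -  -7874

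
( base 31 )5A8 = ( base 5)130443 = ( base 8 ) 12003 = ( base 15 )17B8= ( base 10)5123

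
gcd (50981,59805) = 1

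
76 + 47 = 123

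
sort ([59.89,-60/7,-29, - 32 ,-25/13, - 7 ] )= [-32,-29, - 60/7 ,-7,-25/13,59.89] 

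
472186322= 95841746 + 376344576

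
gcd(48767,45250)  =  1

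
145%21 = 19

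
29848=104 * 287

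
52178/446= 26089/223 = 116.99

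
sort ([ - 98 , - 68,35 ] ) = [ - 98, - 68, 35]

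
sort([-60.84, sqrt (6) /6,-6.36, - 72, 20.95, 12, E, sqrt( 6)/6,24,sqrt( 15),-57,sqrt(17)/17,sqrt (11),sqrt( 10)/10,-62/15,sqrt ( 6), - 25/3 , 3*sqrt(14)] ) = [-72 ,- 60.84 , -57, - 25/3, - 6.36,-62/15 , sqrt( 17) /17,sqrt( 10)/10,sqrt(6)/6, sqrt( 6) /6,sqrt( 6 ), E, sqrt( 11),sqrt( 15),3*sqrt( 14 ),12,  20.95,24] 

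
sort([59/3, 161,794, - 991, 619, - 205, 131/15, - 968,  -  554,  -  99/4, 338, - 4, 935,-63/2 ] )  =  [ - 991 , - 968,  -  554,  -  205, -63/2,  -  99/4, -4, 131/15,59/3, 161,338, 619, 794 , 935]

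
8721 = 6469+2252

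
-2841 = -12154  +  9313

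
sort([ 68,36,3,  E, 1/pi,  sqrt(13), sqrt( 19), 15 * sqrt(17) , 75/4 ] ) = [ 1/pi, E, 3, sqrt( 13),sqrt( 19 ), 75/4, 36,15*sqrt( 17) , 68]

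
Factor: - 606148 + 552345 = - 173^1*311^1 = -53803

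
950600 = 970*980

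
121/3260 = 121/3260 =0.04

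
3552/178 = 19 + 85/89 = 19.96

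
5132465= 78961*65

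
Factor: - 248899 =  - 7^1*31^2*37^1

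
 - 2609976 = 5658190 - 8268166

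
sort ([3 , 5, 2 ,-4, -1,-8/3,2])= [ - 4, - 8/3, - 1, 2, 2, 3, 5] 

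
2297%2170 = 127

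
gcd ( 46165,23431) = 1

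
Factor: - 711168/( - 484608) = 926/631 = 2^1*463^1*631^(-1)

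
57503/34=57503/34= 1691.26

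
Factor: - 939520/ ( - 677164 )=2^7*5^1*31^( - 1 ) * 43^( - 1)*127^(  -  1)*367^1 = 234880/169291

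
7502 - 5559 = 1943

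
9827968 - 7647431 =2180537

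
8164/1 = 8164 = 8164.00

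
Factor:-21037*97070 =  - 2042061590 = - 2^1 * 5^1*17^1*109^1* 193^1 * 571^1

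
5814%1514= 1272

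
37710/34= 1109 +2/17= 1109.12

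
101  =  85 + 16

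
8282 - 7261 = 1021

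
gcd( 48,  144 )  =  48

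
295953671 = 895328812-599375141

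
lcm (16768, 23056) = 184448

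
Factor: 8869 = 7^2*181^1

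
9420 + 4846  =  14266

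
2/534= 1/267 = 0.00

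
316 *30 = 9480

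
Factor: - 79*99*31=-242451=- 3^2*11^1*31^1*79^1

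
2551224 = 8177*312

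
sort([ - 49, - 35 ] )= [  -  49, - 35]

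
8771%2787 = 410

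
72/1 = 72 = 72.00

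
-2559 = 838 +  - 3397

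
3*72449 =217347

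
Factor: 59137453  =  53^1 *331^1*3371^1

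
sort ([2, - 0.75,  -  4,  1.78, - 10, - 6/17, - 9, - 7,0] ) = [ - 10, - 9, - 7,-4, - 0.75, - 6/17, 0,1.78,2 ] 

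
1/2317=1/2317 =0.00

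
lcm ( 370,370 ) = 370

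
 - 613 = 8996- 9609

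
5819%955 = 89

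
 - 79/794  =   - 1+ 715/794=-  0.10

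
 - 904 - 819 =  - 1723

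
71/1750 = 71/1750 = 0.04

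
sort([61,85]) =[61, 85] 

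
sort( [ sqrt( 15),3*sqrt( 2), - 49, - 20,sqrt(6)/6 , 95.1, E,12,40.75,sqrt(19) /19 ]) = [ - 49, - 20,sqrt(19)/19, sqrt( 6 ) /6, E, sqrt (15),3*sqrt(2),12,40.75,  95.1]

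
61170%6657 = 1257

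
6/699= 2/233 = 0.01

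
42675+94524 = 137199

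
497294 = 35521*14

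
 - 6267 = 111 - 6378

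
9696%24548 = 9696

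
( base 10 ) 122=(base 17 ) 73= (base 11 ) 101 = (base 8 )172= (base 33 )3N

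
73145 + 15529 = 88674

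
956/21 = 956/21 = 45.52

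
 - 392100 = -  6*65350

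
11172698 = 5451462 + 5721236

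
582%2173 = 582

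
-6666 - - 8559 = 1893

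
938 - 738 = 200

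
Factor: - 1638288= - 2^4* 3^2*31^1*367^1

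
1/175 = 1/175 = 0.01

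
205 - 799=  - 594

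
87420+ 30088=117508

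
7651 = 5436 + 2215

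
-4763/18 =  - 4763/18 = -264.61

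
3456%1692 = 72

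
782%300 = 182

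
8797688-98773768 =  - 89976080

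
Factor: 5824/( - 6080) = -5^ (-1)*7^1 * 13^1*19^( - 1 ) =-  91/95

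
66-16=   50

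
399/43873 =399/43873 = 0.01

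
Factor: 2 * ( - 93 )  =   - 186 = -2^1*3^1*31^1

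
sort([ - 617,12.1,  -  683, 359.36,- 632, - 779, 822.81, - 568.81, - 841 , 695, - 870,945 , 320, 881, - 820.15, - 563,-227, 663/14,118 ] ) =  [ - 870,- 841, - 820.15, - 779,  -  683, - 632,  -  617, - 568.81, - 563, - 227, 12.1, 663/14, 118, 320  ,  359.36,695,822.81, 881  ,  945] 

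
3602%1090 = 332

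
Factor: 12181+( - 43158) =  - 30977 = - 30977^1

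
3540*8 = 28320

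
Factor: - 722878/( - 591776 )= 2^( - 4)*13^1*18493^ (  -  1)*27803^1 = 361439/295888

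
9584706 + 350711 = 9935417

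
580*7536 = 4370880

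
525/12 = 43 + 3/4 = 43.75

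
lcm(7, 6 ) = 42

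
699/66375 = 233/22125 = 0.01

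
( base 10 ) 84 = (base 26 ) 36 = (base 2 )1010100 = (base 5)314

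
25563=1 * 25563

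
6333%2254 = 1825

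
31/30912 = 31/30912 = 0.00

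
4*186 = 744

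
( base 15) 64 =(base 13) 73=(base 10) 94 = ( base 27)3D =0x5E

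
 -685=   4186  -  4871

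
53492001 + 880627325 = 934119326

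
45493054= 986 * 46139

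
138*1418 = 195684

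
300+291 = 591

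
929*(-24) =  - 22296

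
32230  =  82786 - 50556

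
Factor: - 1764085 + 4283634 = 2519549 = 29^1*283^1*307^1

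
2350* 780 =1833000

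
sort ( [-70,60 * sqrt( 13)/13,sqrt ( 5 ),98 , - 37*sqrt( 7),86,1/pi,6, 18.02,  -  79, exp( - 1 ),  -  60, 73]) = [  -  37 * sqrt ( 7),-79, -70, - 60,1/pi, exp (-1),sqrt( 5),6,60*sqrt ( 13 )/13  ,  18.02,73,86,98]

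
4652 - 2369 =2283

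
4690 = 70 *67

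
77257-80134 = -2877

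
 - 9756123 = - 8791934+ - 964189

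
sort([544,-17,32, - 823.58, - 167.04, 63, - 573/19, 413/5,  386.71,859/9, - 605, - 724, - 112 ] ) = [ - 823.58, - 724, - 605, - 167.04,-112, - 573/19,- 17, 32,  63, 413/5,  859/9,  386.71, 544]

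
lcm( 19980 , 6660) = 19980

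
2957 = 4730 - 1773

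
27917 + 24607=52524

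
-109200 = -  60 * 1820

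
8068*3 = 24204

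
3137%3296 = 3137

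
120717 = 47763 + 72954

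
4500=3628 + 872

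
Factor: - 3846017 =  - 7^1 *549431^1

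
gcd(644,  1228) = 4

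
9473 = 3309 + 6164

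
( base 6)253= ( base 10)105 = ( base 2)1101001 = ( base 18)5f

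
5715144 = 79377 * 72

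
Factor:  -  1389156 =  - 2^2*3^1 * 115763^1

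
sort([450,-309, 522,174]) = [  -  309, 174,450, 522] 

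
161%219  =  161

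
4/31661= 4/31661=0.00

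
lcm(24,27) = 216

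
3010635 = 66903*45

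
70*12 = 840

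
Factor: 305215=5^1 * 61043^1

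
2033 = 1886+147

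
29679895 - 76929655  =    -  47249760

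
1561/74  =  1561/74 = 21.09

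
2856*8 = 22848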